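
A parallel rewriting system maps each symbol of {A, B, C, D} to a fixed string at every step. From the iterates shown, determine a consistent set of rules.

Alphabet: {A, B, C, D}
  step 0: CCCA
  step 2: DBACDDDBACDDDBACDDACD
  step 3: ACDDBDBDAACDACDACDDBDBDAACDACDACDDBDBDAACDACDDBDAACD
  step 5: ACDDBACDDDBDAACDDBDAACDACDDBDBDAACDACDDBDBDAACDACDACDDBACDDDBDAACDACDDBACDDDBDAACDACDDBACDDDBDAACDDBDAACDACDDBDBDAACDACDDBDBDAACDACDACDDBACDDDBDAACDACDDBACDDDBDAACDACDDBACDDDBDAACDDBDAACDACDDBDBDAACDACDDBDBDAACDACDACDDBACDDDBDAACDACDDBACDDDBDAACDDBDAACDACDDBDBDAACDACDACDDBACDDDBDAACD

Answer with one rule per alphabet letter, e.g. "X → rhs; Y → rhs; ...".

A->D, B->DB, C->BDA, D->ACD

  step 2 ⇒ step 3: DBACDDDBACDDDBACDDACD ⇒ ACD·DB·D·BDA·ACD·ACD·ACD·DB·D·BDA·ACD·ACD·ACD·DB·D·BDA·ACD·ACD·D·BDA·ACD
    A ↦ D
    B ↦ DB
    C ↦ BDA
    D ↦ ACD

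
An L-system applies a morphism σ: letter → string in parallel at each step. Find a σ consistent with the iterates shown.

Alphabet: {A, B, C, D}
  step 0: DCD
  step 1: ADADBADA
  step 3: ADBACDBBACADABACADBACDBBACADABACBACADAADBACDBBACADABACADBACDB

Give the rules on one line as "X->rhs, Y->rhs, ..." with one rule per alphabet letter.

A->BAC, B->AD, C->DB, D->ADA

  step 0 ⇒ step 1: DCD ⇒ ADA·DB·ADA
    C ↦ DB
    D ↦ ADA
    A ↦ BAC  (constrained at step 1)
    B ↦ AD  (constrained at step 1)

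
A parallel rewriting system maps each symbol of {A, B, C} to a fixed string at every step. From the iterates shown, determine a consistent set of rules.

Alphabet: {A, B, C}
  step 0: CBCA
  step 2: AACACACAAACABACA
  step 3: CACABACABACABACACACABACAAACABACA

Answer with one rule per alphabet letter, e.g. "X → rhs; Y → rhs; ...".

  step 2 ⇒ step 3: AACACACAAACABACA ⇒ CA·CA·BA·CA·BA·CA·BA·CA·CA·CA·BA·CA·AA·CA·BA·CA
    A ↦ CA
    B ↦ AA
    C ↦ BA

A->CA, B->AA, C->BA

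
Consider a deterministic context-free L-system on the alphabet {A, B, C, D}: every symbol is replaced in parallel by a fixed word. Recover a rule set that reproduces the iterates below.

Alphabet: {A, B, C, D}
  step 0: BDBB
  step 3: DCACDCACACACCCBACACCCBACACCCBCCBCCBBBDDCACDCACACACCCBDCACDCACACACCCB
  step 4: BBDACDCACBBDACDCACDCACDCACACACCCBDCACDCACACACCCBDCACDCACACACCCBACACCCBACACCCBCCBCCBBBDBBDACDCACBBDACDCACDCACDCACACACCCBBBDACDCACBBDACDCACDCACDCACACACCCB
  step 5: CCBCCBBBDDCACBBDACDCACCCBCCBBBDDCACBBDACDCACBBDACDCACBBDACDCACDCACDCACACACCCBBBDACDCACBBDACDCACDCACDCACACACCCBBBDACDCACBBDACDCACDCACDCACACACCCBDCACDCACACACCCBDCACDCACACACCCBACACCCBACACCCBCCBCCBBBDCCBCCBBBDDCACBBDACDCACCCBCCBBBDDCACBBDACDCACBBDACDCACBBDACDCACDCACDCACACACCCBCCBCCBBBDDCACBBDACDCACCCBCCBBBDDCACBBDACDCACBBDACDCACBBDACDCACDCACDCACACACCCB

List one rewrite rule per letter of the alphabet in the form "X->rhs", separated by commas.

A->DC, B->CCB, C->AC, D->BBD

  step 4 ⇒ step 5: BBDACDCACBBDACDCACDCACDCACACACCCBDCACDCACACACCCBDCACDCACACACCCBACACCCBACACCCBCCBCCBBBDBBDACDCACBBDACDCACDCACDCACACACCCBBBDACDCACBBDACDCACDCACDCACACACCCB ⇒ CCB·CCB·BBD·DC·AC·BBD·AC·DC·AC·CCB·CCB·BBD·DC·AC·BBD·AC·DC·AC·BBD·AC·DC·AC·BBD·AC·DC·AC·DC·AC·DC·AC·AC·AC·CCB·BBD·AC·DC·AC·BBD·AC·DC·AC·DC·AC·DC·AC·AC·AC·CCB·BBD·AC·DC·AC·BBD·AC·DC·AC·DC·AC·DC·AC·AC·AC·CCB·DC·AC·DC·AC·AC·AC·CCB·DC·AC·DC·AC·AC·AC·CCB·AC·AC·CCB·AC·AC·CCB·CCB·CCB·BBD·CCB·CCB·BBD·DC·AC·BBD·AC·DC·AC·CCB·CCB·BBD·DC·AC·BBD·AC·DC·AC·BBD·AC·DC·AC·BBD·AC·DC·AC·DC·AC·DC·AC·AC·AC·CCB·CCB·CCB·BBD·DC·AC·BBD·AC·DC·AC·CCB·CCB·BBD·DC·AC·BBD·AC·DC·AC·BBD·AC·DC·AC·BBD·AC·DC·AC·DC·AC·DC·AC·AC·AC·CCB
    A ↦ DC
    B ↦ CCB
    C ↦ AC
    D ↦ BBD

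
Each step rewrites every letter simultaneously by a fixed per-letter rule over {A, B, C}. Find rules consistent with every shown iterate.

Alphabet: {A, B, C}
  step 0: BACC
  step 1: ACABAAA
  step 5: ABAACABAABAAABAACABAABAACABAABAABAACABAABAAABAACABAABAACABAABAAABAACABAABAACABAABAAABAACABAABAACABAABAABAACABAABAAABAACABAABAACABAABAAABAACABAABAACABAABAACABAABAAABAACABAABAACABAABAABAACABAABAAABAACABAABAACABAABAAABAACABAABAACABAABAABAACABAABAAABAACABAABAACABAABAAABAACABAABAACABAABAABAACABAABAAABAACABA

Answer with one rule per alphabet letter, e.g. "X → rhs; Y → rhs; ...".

A->ABA, B->AC, C->A

  step 0 ⇒ step 1: BACC ⇒ AC·ABA·A·A
    A ↦ ABA
    B ↦ AC
    C ↦ A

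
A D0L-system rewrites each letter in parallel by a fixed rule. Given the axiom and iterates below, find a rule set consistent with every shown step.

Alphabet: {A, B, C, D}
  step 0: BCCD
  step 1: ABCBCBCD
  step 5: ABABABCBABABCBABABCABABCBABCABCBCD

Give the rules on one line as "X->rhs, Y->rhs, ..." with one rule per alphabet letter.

  step 0 ⇒ step 1: BCCD ⇒ A·BC·BC·BCD
    B ↦ A
    C ↦ BC
    D ↦ BCD
    A ↦ B  (constrained at step 1)

A->B, B->A, C->BC, D->BCD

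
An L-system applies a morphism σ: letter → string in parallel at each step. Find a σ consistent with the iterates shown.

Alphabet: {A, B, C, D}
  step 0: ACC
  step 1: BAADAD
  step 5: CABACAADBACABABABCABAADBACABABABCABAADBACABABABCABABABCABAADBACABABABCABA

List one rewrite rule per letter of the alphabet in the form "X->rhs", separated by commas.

  step 0 ⇒ step 1: ACC ⇒ BA·AD·AD
    A ↦ BA
    C ↦ AD
    B ↦ CA  (constrained at step 1)
    D ↦ B  (constrained at step 1)

A->BA, B->CA, C->AD, D->B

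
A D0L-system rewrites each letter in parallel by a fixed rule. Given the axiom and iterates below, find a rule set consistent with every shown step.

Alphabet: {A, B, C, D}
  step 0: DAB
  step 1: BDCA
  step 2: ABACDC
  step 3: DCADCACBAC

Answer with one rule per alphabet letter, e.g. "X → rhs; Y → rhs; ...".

A->DC, B->A, C->AC, D->B

  step 2 ⇒ step 3: ABACDC ⇒ DC·A·DC·AC·B·AC
    A ↦ DC
    B ↦ A
    C ↦ AC
    D ↦ B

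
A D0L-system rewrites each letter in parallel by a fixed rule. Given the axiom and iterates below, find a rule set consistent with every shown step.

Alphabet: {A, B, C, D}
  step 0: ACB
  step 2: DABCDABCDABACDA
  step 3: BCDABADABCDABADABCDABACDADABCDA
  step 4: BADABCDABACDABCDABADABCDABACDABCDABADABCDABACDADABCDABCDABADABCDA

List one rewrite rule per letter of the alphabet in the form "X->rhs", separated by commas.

  step 3 ⇒ step 4: BCDABADABCDABADABCDABACDADABCDA ⇒ BA·DA·B·CDA·BA·CDA·B·CDA·BA·DA·B·CDA·BA·CDA·B·CDA·BA·DA·B·CDA·BA·CDA·DA·B·CDA·B·CDA·BA·DA·B·CDA
    A ↦ CDA
    B ↦ BA
    C ↦ DA
    D ↦ B

A->CDA, B->BA, C->DA, D->B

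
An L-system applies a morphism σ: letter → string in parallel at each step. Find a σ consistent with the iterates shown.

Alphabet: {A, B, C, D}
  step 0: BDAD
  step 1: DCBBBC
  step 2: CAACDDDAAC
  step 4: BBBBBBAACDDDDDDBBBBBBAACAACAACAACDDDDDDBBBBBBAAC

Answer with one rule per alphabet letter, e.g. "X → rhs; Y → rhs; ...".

  step 1 ⇒ step 2: DCBBBC ⇒ C·AAC·D·D·D·AAC
    B ↦ D
    C ↦ AAC
    D ↦ C
  step 0 ⇒ step 1: BDAD ⇒ D·C·BBB·C
    A ↦ BBB

A->BBB, B->D, C->AAC, D->C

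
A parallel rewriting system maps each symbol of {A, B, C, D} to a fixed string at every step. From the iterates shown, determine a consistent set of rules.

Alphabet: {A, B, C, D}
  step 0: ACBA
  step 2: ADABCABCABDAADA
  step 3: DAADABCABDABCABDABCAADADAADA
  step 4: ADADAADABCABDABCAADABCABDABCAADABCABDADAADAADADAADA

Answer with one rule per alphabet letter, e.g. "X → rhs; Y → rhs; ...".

  step 3 ⇒ step 4: DAADABCABDABCABDABCAADADAADA ⇒ A·DA·DA·A·DA·BCA·B·DA·BCA·A·DA·BCA·B·DA·BCA·A·DA·BCA·B·DA·DA·A·DA·A·DA·DA·A·DA
    A ↦ DA
    B ↦ BCA
    C ↦ B
    D ↦ A

A->DA, B->BCA, C->B, D->A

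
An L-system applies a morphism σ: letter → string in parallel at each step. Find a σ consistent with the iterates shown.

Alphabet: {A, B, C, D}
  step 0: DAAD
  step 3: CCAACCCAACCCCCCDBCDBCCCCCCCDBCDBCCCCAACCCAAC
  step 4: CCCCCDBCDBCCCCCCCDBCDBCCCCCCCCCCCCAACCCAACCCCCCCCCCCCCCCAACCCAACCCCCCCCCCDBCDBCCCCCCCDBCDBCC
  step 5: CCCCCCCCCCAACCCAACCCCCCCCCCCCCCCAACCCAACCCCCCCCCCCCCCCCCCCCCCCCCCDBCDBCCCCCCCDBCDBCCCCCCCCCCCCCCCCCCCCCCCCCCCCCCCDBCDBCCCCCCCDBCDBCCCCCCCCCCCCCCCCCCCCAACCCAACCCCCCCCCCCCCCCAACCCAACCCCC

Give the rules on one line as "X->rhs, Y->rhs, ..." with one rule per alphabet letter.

  step 4 ⇒ step 5: CCCCCDBCDBCCCCCCCDBCDBCCCCCCCCCCCCAACCCAACCCCCCCCCCCCCCCAACCCAACCCCCCCCCCDBCDBCCCCCCCDBCDBCC ⇒ CC·CC·CC·CC·CC·AA·C·CC·AA·C·CC·CC·CC·CC·CC·CC·CC·AA·C·CC·AA·C·CC·CC·CC·CC·CC·CC·CC·CC·CC·CC·CC·CC·CDB·CDB·CC·CC·CC·CDB·CDB·CC·CC·CC·CC·CC·CC·CC·CC·CC·CC·CC·CC·CC·CC·CC·CDB·CDB·CC·CC·CC·CDB·CDB·CC·CC·CC·CC·CC·CC·CC·CC·CC·CC·AA·C·CC·AA·C·CC·CC·CC·CC·CC·CC·CC·AA·C·CC·AA·C·CC·CC
    A ↦ CDB
    B ↦ C
    C ↦ CC
    D ↦ AA

A->CDB, B->C, C->CC, D->AA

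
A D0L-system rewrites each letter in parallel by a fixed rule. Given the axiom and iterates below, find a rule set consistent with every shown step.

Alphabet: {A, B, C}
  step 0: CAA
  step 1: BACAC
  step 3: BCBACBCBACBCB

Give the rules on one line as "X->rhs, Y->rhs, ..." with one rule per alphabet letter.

  step 0 ⇒ step 1: CAA ⇒ B·AC·AC
    A ↦ AC
    C ↦ B
    B ↦ CB  (constrained at step 1)

A->AC, B->CB, C->B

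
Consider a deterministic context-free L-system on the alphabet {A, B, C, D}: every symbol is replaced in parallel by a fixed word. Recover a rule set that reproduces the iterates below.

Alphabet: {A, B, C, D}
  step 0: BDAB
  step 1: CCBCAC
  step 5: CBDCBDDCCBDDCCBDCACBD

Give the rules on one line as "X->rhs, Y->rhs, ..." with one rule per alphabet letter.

  step 0 ⇒ step 1: BDAB ⇒ C·CB·CA·C
    A ↦ CA
    B ↦ C
    D ↦ CB
    C ↦ D  (constrained at step 1)

A->CA, B->C, C->D, D->CB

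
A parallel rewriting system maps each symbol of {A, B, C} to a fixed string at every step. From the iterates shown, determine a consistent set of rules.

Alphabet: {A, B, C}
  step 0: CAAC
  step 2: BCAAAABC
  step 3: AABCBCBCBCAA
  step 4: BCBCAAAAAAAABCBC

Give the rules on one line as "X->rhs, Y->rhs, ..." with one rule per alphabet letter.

A->BC, B->A, C->A

  step 3 ⇒ step 4: AABCBCBCBCAA ⇒ BC·BC·A·A·A·A·A·A·A·A·BC·BC
    A ↦ BC
    B ↦ A
    C ↦ A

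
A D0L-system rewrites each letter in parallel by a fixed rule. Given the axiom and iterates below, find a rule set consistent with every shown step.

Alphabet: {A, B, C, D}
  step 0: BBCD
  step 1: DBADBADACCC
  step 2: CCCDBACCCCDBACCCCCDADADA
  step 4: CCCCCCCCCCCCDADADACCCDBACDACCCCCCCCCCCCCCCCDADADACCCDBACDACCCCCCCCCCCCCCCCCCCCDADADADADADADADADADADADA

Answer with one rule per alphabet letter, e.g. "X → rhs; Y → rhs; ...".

A->C, B->DBA, C->DA, D->CCC

  step 1 ⇒ step 2: DBADBADACCC ⇒ CCC·DBA·C·CCC·DBA·C·CCC·C·DA·DA·DA
    A ↦ C
    B ↦ DBA
    C ↦ DA
    D ↦ CCC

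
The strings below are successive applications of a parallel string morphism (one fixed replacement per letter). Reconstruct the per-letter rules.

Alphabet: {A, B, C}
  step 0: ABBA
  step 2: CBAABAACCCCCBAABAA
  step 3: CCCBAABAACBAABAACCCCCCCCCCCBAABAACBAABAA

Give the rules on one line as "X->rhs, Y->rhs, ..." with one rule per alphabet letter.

  step 2 ⇒ step 3: CBAABAACCCCCBAABAA ⇒ CC·C·BAA·BAA·C·BAA·BAA·CC·CC·CC·CC·CC·C·BAA·BAA·C·BAA·BAA
    A ↦ BAA
    B ↦ C
    C ↦ CC

A->BAA, B->C, C->CC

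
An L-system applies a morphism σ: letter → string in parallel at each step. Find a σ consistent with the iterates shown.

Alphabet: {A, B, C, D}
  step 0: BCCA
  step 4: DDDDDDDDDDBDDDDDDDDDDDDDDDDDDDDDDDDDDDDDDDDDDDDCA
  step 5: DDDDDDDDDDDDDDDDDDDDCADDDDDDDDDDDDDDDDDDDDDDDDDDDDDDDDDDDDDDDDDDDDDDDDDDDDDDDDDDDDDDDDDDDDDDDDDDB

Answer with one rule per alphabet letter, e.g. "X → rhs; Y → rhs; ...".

A->B, B->CA, C->DD, D->DD

  step 4 ⇒ step 5: DDDDDDDDDDBDDDDDDDDDDDDDDDDDDDDDDDDDDDDDDDDDDDDCA ⇒ DD·DD·DD·DD·DD·DD·DD·DD·DD·DD·CA·DD·DD·DD·DD·DD·DD·DD·DD·DD·DD·DD·DD·DD·DD·DD·DD·DD·DD·DD·DD·DD·DD·DD·DD·DD·DD·DD·DD·DD·DD·DD·DD·DD·DD·DD·DD·DD·B
    A ↦ B
    B ↦ CA
    C ↦ DD
    D ↦ DD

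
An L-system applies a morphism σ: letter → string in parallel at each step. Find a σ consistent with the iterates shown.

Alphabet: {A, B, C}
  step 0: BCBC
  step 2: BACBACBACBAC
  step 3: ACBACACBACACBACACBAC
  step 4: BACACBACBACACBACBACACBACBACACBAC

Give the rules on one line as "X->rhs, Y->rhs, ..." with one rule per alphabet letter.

  step 3 ⇒ step 4: ACBACACBACACBACACBAC ⇒ B·AC·AC·B·AC·B·AC·AC·B·AC·B·AC·AC·B·AC·B·AC·AC·B·AC
    A ↦ B
    B ↦ AC
    C ↦ AC

A->B, B->AC, C->AC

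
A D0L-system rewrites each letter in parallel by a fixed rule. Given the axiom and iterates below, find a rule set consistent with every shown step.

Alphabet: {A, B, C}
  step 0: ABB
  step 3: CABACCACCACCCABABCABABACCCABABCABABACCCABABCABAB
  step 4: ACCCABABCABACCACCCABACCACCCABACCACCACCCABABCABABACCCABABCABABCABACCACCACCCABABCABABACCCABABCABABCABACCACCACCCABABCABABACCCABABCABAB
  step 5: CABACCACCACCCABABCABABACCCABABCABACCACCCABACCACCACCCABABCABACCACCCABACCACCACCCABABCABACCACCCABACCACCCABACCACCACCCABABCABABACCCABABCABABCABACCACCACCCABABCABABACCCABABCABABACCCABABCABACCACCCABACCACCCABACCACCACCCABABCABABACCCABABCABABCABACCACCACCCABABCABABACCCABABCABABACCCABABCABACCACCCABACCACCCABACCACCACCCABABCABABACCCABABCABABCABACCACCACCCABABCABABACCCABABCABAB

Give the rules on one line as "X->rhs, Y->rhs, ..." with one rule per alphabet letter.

A->CAB, B->AB, C->ACC

  step 4 ⇒ step 5: ACCCABABCABACCACCCABACCACCCABACCACCACCCABABCABABACCCABABCABABCABACCACCACCCABABCABABACCCABABCABABCABACCACCACCCABABCABABACCCABABCABAB ⇒ CAB·ACC·ACC·ACC·CAB·AB·CAB·AB·ACC·CAB·AB·CAB·ACC·ACC·CAB·ACC·ACC·ACC·CAB·AB·CAB·ACC·ACC·CAB·ACC·ACC·ACC·CAB·AB·CAB·ACC·ACC·CAB·ACC·ACC·CAB·ACC·ACC·ACC·CAB·AB·CAB·AB·ACC·CAB·AB·CAB·AB·CAB·ACC·ACC·ACC·CAB·AB·CAB·AB·ACC·CAB·AB·CAB·AB·ACC·CAB·AB·CAB·ACC·ACC·CAB·ACC·ACC·CAB·ACC·ACC·ACC·CAB·AB·CAB·AB·ACC·CAB·AB·CAB·AB·CAB·ACC·ACC·ACC·CAB·AB·CAB·AB·ACC·CAB·AB·CAB·AB·ACC·CAB·AB·CAB·ACC·ACC·CAB·ACC·ACC·CAB·ACC·ACC·ACC·CAB·AB·CAB·AB·ACC·CAB·AB·CAB·AB·CAB·ACC·ACC·ACC·CAB·AB·CAB·AB·ACC·CAB·AB·CAB·AB
    A ↦ CAB
    B ↦ AB
    C ↦ ACC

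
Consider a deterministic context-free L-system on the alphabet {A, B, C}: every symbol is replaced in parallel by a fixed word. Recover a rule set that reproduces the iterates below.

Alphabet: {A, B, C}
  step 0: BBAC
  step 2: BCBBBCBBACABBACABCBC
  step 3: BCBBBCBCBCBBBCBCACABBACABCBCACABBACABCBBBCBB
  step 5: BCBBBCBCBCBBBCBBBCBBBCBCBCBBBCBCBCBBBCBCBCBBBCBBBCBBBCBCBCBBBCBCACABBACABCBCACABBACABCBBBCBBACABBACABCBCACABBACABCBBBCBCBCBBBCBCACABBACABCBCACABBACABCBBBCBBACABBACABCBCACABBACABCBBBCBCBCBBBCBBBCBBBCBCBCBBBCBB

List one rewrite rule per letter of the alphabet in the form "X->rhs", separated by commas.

  step 2 ⇒ step 3: BCBBBCBBACABBACABCBC ⇒ BC·BB·BC·BC·BC·BB·BC·BC·ACA·BB·ACA·BC·BC·ACA·BB·ACA·BC·BB·BC·BB
    A ↦ ACA
    B ↦ BC
    C ↦ BB

A->ACA, B->BC, C->BB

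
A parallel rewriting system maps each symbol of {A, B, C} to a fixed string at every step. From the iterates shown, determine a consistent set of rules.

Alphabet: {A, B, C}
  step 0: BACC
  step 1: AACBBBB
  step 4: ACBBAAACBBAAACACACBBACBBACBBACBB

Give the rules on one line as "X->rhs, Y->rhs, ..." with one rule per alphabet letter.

  step 0 ⇒ step 1: BACC ⇒ A·AC·BB·BB
    A ↦ AC
    B ↦ A
    C ↦ BB

A->AC, B->A, C->BB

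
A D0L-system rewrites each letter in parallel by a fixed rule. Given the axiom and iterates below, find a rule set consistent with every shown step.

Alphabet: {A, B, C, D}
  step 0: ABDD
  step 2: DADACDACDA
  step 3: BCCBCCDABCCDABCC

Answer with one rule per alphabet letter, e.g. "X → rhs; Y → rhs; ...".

  step 2 ⇒ step 3: DADACDACDA ⇒ BC·C·BC·C·DA·BC·C·DA·BC·C
    A ↦ C
    C ↦ DA
    D ↦ BC
    B ↦ C  (constrained at step 0)

A->C, B->C, C->DA, D->BC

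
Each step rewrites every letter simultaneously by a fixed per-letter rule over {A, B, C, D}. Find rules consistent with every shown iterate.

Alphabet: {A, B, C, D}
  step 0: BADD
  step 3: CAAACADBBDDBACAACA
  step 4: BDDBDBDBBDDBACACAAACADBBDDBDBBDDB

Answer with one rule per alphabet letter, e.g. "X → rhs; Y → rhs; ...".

  step 3 ⇒ step 4: CAAACADBBDDBACAACA ⇒ BD·DB·DB·DB·BD·DB·A·CA·CA·A·A·CA·DB·BD·DB·DB·BD·DB
    A ↦ DB
    B ↦ CA
    C ↦ BD
    D ↦ A

A->DB, B->CA, C->BD, D->A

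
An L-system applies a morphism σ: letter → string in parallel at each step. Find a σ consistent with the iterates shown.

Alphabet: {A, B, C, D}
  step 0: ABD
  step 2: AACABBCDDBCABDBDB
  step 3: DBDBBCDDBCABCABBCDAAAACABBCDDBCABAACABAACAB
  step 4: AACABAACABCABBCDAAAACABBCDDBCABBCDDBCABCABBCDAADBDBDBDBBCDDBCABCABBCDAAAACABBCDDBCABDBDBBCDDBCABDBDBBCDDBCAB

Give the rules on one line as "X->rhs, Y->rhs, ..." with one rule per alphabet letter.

A->DB, B->CAB, C->BCD, D->AA

  step 3 ⇒ step 4: DBDBBCDDBCABCABBCDAAAACABBCDDBCABAACABAACAB ⇒ AA·CAB·AA·CAB·CAB·BCD·AA·AA·CAB·BCD·DB·CAB·BCD·DB·CAB·CAB·BCD·AA·DB·DB·DB·DB·BCD·DB·CAB·CAB·BCD·AA·AA·CAB·BCD·DB·CAB·DB·DB·BCD·DB·CAB·DB·DB·BCD·DB·CAB
    A ↦ DB
    B ↦ CAB
    C ↦ BCD
    D ↦ AA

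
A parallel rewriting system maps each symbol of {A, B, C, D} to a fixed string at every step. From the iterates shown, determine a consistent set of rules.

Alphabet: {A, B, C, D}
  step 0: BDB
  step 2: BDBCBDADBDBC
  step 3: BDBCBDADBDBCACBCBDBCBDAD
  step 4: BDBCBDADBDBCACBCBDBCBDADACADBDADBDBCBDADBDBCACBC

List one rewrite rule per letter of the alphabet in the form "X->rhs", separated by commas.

  step 3 ⇒ step 4: BDBCBDADBDBCACBCBDBCBDAD ⇒ BD·BC·BD·AD·BD·BC·AC·BC·BD·BC·BD·AD·AC·AD·BD·AD·BD·BC·BD·AD·BD·BC·AC·BC
    A ↦ AC
    B ↦ BD
    C ↦ AD
    D ↦ BC

A->AC, B->BD, C->AD, D->BC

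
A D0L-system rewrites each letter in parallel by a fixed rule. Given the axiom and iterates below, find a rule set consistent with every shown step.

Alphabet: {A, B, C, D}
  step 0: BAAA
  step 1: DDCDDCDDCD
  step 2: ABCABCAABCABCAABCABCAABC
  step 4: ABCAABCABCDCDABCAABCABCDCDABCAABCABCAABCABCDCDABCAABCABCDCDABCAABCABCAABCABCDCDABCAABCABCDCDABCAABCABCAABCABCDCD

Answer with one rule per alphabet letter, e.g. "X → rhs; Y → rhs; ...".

A->DCD, B->D, C->A, D->ABC

  step 1 ⇒ step 2: DDCDDCDDCD ⇒ ABC·ABC·A·ABC·ABC·A·ABC·ABC·A·ABC
    C ↦ A
    D ↦ ABC
  step 0 ⇒ step 1: BAAA ⇒ D·DCD·DCD·DCD
    A ↦ DCD
  step 0 ⇒ step 1: BAAA ⇒ D·DCD·DCD·DCD
    B ↦ D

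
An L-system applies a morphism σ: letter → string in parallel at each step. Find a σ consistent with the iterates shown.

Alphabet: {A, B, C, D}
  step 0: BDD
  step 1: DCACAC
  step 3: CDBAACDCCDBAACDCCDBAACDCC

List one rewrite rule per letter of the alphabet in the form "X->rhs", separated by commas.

A->C, B->DC, C->DBA, D->AC

  step 0 ⇒ step 1: BDD ⇒ DC·AC·AC
    B ↦ DC
    D ↦ AC
    A ↦ C  (constrained at step 1)
    C ↦ DBA  (constrained at step 1)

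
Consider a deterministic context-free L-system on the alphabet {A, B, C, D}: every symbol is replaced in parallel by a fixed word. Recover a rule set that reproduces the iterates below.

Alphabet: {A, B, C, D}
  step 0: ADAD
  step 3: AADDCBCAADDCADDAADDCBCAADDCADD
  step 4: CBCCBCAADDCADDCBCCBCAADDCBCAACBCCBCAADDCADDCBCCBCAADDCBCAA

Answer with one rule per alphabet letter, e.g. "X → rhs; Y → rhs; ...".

A->CBC, B->CA, C->DD, D->A

  step 3 ⇒ step 4: AADDCBCAADDCADDAADDCBCAADDCADD ⇒ CBC·CBC·A·A·DD·CA·DD·CBC·CBC·A·A·DD·CBC·A·A·CBC·CBC·A·A·DD·CA·DD·CBC·CBC·A·A·DD·CBC·A·A
    A ↦ CBC
    B ↦ CA
    C ↦ DD
    D ↦ A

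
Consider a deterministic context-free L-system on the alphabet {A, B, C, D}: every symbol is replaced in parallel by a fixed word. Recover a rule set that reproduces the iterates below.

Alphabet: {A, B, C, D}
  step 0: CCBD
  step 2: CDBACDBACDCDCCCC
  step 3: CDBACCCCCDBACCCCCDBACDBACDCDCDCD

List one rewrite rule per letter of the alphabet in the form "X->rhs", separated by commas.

  step 2 ⇒ step 3: CDBACDBACDCDCCCC ⇒ CD·BA·CC·CC·CD·BA·CC·CC·CD·BA·CD·BA·CD·CD·CD·CD
    A ↦ CC
    B ↦ CC
    C ↦ CD
    D ↦ BA

A->CC, B->CC, C->CD, D->BA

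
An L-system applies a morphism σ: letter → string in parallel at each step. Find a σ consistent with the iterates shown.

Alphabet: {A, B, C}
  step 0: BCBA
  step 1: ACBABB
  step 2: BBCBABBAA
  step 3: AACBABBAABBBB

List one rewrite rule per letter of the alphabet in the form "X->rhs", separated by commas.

  step 2 ⇒ step 3: BBCBABBAA ⇒ A·A·CB·A·BB·A·A·BB·BB
    A ↦ BB
    B ↦ A
    C ↦ CB

A->BB, B->A, C->CB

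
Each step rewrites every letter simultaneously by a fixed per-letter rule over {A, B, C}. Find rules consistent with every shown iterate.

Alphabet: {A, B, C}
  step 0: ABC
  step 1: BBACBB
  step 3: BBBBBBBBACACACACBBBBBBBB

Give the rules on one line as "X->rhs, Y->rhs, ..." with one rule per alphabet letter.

  step 0 ⇒ step 1: ABC ⇒ BB·AC·BB
    A ↦ BB
    B ↦ AC
    C ↦ BB

A->BB, B->AC, C->BB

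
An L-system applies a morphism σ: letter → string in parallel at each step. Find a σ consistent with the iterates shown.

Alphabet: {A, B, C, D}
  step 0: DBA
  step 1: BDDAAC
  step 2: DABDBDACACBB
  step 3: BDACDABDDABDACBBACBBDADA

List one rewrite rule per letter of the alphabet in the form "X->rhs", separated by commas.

  step 2 ⇒ step 3: DABDBDACACBB ⇒ BD·AC·DA·BD·DA·BD·AC·BB·AC·BB·DA·DA
    A ↦ AC
    B ↦ DA
    C ↦ BB
    D ↦ BD

A->AC, B->DA, C->BB, D->BD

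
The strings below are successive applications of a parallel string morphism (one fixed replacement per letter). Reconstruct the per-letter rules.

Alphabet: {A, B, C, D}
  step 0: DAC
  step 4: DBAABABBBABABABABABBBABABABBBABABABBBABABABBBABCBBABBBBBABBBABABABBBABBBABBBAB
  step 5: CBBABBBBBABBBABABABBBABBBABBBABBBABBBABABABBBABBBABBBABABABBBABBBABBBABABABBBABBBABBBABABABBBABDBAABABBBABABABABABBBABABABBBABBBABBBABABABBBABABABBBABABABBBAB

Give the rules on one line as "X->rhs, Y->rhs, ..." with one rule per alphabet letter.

A->BB, B->AB, C->DBA, D->CBB

  step 4 ⇒ step 5: DBAABABBBABABABABABBBABABABBBABABABBBABABABBBABCBBABBBBBABBBABABABBBABBBABBBAB ⇒ CBB·AB·BB·BB·AB·BB·AB·AB·AB·BB·AB·BB·AB·BB·AB·BB·AB·BB·AB·AB·AB·BB·AB·BB·AB·BB·AB·AB·AB·BB·AB·BB·AB·BB·AB·AB·AB·BB·AB·BB·AB·BB·AB·AB·AB·BB·AB·DBA·AB·AB·BB·AB·AB·AB·AB·AB·BB·AB·AB·AB·BB·AB·BB·AB·BB·AB·AB·AB·BB·AB·AB·AB·BB·AB·AB·AB·BB·AB
    A ↦ BB
    B ↦ AB
    C ↦ DBA
    D ↦ CBB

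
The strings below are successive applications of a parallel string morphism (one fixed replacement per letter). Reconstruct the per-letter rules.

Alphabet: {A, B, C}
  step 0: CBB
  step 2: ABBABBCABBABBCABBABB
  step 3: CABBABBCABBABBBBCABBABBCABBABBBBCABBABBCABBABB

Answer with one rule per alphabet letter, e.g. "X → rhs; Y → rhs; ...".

  step 2 ⇒ step 3: ABBABBCABBABBCABBABB ⇒ C·ABB·ABB·C·ABB·ABB·BB·C·ABB·ABB·C·ABB·ABB·BB·C·ABB·ABB·C·ABB·ABB
    A ↦ C
    B ↦ ABB
    C ↦ BB

A->C, B->ABB, C->BB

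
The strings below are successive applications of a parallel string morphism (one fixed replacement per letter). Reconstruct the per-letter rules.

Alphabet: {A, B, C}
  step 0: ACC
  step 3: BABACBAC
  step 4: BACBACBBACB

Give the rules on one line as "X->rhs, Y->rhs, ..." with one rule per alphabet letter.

A->C, B->BA, C->B

  step 3 ⇒ step 4: BABACBAC ⇒ BA·C·BA·C·B·BA·C·B
    A ↦ C
    B ↦ BA
    C ↦ B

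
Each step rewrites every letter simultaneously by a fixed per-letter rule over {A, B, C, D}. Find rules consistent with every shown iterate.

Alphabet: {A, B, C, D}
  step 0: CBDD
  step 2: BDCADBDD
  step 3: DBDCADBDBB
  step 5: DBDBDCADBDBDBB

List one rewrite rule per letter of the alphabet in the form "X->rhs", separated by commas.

A->D, B->D, C->DCA, D->B

  step 2 ⇒ step 3: BDCADBDD ⇒ D·B·DCA·D·B·D·B·B
    A ↦ D
    B ↦ D
    C ↦ DCA
    D ↦ B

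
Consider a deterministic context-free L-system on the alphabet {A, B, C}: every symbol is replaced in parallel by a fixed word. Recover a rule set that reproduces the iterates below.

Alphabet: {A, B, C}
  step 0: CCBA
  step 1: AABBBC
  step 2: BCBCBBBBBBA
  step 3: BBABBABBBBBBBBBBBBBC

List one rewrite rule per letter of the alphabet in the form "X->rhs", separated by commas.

  step 2 ⇒ step 3: BCBCBBBBBBA ⇒ BB·A·BB·A·BB·BB·BB·BB·BB·BB·BC
    A ↦ BC
    B ↦ BB
    C ↦ A

A->BC, B->BB, C->A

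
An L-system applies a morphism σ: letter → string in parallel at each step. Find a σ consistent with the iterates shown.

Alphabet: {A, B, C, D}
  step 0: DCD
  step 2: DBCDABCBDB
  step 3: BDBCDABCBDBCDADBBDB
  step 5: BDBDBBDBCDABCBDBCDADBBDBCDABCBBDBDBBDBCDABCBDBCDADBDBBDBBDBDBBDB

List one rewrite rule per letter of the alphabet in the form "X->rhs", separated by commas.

A->CB, B->DB, C->CDA, D->B

  step 2 ⇒ step 3: DBCDABCBDB ⇒ B·DB·CDA·B·CB·DB·CDA·DB·B·DB
    A ↦ CB
    B ↦ DB
    C ↦ CDA
    D ↦ B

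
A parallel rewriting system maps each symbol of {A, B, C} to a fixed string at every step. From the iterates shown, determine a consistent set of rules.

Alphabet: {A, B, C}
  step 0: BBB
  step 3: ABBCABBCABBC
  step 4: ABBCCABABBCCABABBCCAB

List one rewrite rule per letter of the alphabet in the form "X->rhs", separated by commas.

A->ABB, B->C, C->AB

  step 3 ⇒ step 4: ABBCABBCABBC ⇒ ABB·C·C·AB·ABB·C·C·AB·ABB·C·C·AB
    A ↦ ABB
    B ↦ C
    C ↦ AB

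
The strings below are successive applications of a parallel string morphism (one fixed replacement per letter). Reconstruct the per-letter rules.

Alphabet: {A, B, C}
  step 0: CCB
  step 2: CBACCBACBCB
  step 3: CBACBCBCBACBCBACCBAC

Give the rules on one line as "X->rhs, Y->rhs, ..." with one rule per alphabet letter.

A->B, B->AC, C->CB

  step 2 ⇒ step 3: CBACCBACBCB ⇒ CB·AC·B·CB·CB·AC·B·CB·AC·CB·AC
    A ↦ B
    B ↦ AC
    C ↦ CB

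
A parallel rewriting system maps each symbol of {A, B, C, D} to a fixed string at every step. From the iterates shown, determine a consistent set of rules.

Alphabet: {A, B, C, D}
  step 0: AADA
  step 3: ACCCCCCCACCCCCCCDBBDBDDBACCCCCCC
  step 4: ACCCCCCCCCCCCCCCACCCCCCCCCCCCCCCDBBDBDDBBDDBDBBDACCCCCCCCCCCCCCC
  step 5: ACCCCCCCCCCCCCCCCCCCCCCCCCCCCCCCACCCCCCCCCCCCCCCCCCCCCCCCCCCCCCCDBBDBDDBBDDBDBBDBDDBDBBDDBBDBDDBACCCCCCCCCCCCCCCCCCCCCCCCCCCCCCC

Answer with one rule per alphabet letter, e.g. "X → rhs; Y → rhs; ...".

  step 4 ⇒ step 5: ACCCCCCCCCCCCCCCACCCCCCCCCCCCCCCDBBDBDDBBDDBDBBDACCCCCCCCCCCCCCC ⇒ AC·CC·CC·CC·CC·CC·CC·CC·CC·CC·CC·CC·CC·CC·CC·CC·AC·CC·CC·CC·CC·CC·CC·CC·CC·CC·CC·CC·CC·CC·CC·CC·DB·BD·BD·DB·BD·DB·DB·BD·BD·DB·DB·BD·DB·BD·BD·DB·AC·CC·CC·CC·CC·CC·CC·CC·CC·CC·CC·CC·CC·CC·CC·CC
    A ↦ AC
    B ↦ BD
    C ↦ CC
    D ↦ DB

A->AC, B->BD, C->CC, D->DB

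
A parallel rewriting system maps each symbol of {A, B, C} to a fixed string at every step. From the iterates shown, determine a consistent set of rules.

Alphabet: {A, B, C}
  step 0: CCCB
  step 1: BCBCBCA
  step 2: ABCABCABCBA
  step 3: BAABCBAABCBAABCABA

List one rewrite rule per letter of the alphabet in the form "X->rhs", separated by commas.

  step 2 ⇒ step 3: ABCABCABCBA ⇒ BA·A·BC·BA·A·BC·BA·A·BC·A·BA
    A ↦ BA
    B ↦ A
    C ↦ BC

A->BA, B->A, C->BC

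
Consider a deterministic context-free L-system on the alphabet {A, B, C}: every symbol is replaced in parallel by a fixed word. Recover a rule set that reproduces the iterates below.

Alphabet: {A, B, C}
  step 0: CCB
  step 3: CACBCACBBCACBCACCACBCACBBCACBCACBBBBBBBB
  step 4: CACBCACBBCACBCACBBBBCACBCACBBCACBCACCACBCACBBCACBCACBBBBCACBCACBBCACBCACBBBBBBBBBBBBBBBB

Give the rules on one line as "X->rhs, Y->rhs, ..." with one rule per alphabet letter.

  step 3 ⇒ step 4: CACBCACBBCACBCACCACBCACBBCACBCACBBBBBBBB ⇒ CAC·B·CAC·BB·CAC·B·CAC·BB·BB·CAC·B·CAC·BB·CAC·B·CAC·CAC·B·CAC·BB·CAC·B·CAC·BB·BB·CAC·B·CAC·BB·CAC·B·CAC·BB·BB·BB·BB·BB·BB·BB·BB
    A ↦ B
    B ↦ BB
    C ↦ CAC

A->B, B->BB, C->CAC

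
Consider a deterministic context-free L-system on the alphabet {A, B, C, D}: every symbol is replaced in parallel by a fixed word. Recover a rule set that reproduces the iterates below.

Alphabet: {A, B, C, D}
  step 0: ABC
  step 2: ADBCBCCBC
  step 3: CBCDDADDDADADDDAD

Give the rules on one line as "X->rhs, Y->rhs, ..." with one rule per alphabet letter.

  step 2 ⇒ step 3: ADBCBCCBC ⇒ C·BC·DD·AD·DD·AD·AD·DD·AD
    A ↦ C
    B ↦ DD
    C ↦ AD
    D ↦ BC

A->C, B->DD, C->AD, D->BC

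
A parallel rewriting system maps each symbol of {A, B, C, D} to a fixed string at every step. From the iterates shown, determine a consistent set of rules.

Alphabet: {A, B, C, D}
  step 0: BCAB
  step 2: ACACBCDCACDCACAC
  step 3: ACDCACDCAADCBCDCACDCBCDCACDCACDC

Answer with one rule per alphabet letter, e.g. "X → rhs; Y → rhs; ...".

A->AC, B->AA, C->DC, D->BC

  step 2 ⇒ step 3: ACACBCDCACDCACAC ⇒ AC·DC·AC·DC·AA·DC·BC·DC·AC·DC·BC·DC·AC·DC·AC·DC
    A ↦ AC
    B ↦ AA
    C ↦ DC
    D ↦ BC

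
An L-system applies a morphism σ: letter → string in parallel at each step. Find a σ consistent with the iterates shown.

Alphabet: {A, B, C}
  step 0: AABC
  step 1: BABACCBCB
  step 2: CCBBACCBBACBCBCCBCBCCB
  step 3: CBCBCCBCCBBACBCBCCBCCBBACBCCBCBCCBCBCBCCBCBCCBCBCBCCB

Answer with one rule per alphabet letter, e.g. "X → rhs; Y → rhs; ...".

  step 2 ⇒ step 3: CCBBACCBBACBCBCCBCBCCB ⇒ CB·CB·CCB·CCB·BA·CB·CB·CCB·CCB·BA·CB·CCB·CB·CCB·CB·CB·CCB·CB·CCB·CB·CB·CCB
    A ↦ BA
    B ↦ CCB
    C ↦ CB

A->BA, B->CCB, C->CB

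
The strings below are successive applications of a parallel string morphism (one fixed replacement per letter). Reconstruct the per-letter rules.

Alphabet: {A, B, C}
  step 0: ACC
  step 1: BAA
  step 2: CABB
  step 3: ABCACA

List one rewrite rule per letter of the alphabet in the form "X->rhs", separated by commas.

A->B, B->CA, C->A

  step 2 ⇒ step 3: CABB ⇒ A·B·CA·CA
    A ↦ B
    B ↦ CA
    C ↦ A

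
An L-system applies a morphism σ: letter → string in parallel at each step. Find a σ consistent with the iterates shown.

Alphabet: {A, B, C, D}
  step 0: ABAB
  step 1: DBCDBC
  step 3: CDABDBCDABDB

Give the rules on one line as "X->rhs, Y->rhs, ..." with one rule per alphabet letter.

A->DB, B->C, C->DA, D->B

  step 0 ⇒ step 1: ABAB ⇒ DB·C·DB·C
    A ↦ DB
    B ↦ C
    C ↦ DA  (constrained at step 1)
    D ↦ B  (constrained at step 1)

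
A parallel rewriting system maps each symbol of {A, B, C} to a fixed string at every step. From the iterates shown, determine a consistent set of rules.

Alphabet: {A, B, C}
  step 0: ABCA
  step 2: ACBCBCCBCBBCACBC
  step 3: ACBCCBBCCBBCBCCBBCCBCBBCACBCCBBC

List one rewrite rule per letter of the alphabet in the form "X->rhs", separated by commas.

A->AC, B->CB, C->BC

  step 2 ⇒ step 3: ACBCBCCBCBBCACBC ⇒ AC·BC·CB·BC·CB·BC·BC·CB·BC·CB·CB·BC·AC·BC·CB·BC
    A ↦ AC
    B ↦ CB
    C ↦ BC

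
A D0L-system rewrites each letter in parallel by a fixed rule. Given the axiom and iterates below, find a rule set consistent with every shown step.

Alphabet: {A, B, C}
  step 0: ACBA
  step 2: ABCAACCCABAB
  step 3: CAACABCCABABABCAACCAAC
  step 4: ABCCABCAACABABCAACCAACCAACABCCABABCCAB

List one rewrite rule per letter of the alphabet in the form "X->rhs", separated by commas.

  step 3 ⇒ step 4: CAACABCCABABABCAACCAAC ⇒ AB·C·C·AB·C·AAC·AB·AB·C·AAC·C·AAC·C·AAC·AB·C·C·AB·AB·C·C·AB
    A ↦ C
    B ↦ AAC
    C ↦ AB

A->C, B->AAC, C->AB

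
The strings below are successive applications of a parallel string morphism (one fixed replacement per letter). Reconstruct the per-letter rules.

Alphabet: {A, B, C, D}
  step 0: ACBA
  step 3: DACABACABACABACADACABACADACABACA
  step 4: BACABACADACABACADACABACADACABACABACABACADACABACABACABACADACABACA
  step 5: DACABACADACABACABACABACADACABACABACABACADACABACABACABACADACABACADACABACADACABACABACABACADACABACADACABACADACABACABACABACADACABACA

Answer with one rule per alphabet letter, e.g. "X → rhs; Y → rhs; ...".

  step 4 ⇒ step 5: BACABACADACABACADACABACADACABACABACABACADACABACABACABACADACABACA ⇒ DA·CA·BA·CA·DA·CA·BA·CA·BA·CA·BA·CA·DA·CA·BA·CA·BA·CA·BA·CA·DA·CA·BA·CA·BA·CA·BA·CA·DA·CA·BA·CA·DA·CA·BA·CA·DA·CA·BA·CA·BA·CA·BA·CA·DA·CA·BA·CA·DA·CA·BA·CA·DA·CA·BA·CA·BA·CA·BA·CA·DA·CA·BA·CA
    A ↦ CA
    B ↦ DA
    C ↦ BA
    D ↦ BA

A->CA, B->DA, C->BA, D->BA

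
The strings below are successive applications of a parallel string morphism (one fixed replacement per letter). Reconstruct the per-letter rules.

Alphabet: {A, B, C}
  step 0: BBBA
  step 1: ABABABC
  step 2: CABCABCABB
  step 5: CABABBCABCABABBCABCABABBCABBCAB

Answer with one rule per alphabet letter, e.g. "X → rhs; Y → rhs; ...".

A->C, B->AB, C->B

  step 1 ⇒ step 2: ABABABC ⇒ C·AB·C·AB·C·AB·B
    A ↦ C
    B ↦ AB
    C ↦ B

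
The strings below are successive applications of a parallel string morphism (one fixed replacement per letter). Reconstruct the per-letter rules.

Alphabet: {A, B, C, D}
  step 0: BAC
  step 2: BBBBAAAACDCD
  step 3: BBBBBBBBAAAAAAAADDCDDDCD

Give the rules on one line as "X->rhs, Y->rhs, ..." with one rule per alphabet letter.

A->AA, B->BB, C->DD, D->CD

  step 2 ⇒ step 3: BBBBAAAACDCD ⇒ BB·BB·BB·BB·AA·AA·AA·AA·DD·CD·DD·CD
    A ↦ AA
    B ↦ BB
    C ↦ DD
    D ↦ CD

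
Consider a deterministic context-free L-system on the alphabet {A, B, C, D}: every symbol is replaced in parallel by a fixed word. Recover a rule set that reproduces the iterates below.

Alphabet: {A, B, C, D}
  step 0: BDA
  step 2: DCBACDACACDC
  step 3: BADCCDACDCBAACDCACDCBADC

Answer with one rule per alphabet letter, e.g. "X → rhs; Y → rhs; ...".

  step 2 ⇒ step 3: DCBACDACACDC ⇒ BA·DC·CD·AC·DC·BA·AC·DC·AC·DC·BA·DC
    A ↦ AC
    B ↦ CD
    C ↦ DC
    D ↦ BA

A->AC, B->CD, C->DC, D->BA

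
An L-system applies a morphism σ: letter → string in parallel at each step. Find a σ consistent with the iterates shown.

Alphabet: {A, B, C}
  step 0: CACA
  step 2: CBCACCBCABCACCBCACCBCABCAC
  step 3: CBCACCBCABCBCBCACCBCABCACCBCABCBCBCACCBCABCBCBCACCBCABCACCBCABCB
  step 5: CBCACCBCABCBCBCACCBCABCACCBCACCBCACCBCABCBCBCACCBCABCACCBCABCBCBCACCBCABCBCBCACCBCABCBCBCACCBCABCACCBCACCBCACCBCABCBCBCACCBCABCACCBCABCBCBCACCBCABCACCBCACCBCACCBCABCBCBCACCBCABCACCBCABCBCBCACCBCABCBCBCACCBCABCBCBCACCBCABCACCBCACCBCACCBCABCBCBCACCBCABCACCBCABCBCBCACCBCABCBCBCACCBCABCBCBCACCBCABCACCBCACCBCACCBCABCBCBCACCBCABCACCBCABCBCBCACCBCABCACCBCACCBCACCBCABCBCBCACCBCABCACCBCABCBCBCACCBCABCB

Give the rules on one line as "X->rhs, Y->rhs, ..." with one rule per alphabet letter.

A->CAB, B->CAC, C->CB

  step 2 ⇒ step 3: CBCACCBCABCACCBCACCBCABCAC ⇒ CB·CAC·CB·CAB·CB·CB·CAC·CB·CAB·CAC·CB·CAB·CB·CB·CAC·CB·CAB·CB·CB·CAC·CB·CAB·CAC·CB·CAB·CB
    A ↦ CAB
    B ↦ CAC
    C ↦ CB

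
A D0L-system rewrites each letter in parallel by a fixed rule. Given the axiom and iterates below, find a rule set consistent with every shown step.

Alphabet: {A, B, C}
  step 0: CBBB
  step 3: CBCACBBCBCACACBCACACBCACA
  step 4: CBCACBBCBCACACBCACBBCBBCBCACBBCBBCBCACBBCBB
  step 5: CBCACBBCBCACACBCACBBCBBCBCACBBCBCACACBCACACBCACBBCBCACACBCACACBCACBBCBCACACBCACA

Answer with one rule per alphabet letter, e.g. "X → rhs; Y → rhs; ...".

  step 4 ⇒ step 5: CBCACBBCBCACACBCACBBCBBCBCACBBCBBCBCACBBCBB ⇒ CB·CA·CB·B·CB·CA·CA·CB·CA·CB·B·CB·B·CB·CA·CB·B·CB·CA·CA·CB·CA·CA·CB·CA·CB·B·CB·CA·CA·CB·CA·CA·CB·CA·CB·B·CB·CA·CA·CB·CA·CA
    A ↦ B
    B ↦ CA
    C ↦ CB

A->B, B->CA, C->CB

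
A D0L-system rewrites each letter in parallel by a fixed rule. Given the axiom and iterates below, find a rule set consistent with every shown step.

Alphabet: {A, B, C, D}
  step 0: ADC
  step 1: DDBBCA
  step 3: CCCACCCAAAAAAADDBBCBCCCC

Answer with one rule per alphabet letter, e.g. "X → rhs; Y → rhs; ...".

A->DDB, B->CCC, C->A, D->BC

  step 0 ⇒ step 1: ADC ⇒ DDB·BC·A
    A ↦ DDB
    C ↦ A
    D ↦ BC
    B ↦ CCC  (constrained at step 1)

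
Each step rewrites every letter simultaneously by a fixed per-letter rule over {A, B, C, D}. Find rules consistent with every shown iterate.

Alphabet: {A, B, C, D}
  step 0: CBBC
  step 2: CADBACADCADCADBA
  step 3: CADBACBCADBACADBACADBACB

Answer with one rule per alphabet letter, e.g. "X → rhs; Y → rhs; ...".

A->B, B->C, C->CAD, D->A

  step 2 ⇒ step 3: CADBACADCADCADBA ⇒ CAD·B·A·C·B·CAD·B·A·CAD·B·A·CAD·B·A·C·B
    A ↦ B
    B ↦ C
    C ↦ CAD
    D ↦ A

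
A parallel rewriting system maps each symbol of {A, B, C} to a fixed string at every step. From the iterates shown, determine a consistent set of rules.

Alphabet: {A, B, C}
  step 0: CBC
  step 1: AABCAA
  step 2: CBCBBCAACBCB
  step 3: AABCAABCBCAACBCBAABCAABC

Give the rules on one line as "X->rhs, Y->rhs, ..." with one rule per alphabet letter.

  step 2 ⇒ step 3: CBCBBCAACBCB ⇒ AA·BC·AA·BC·BC·AA·CB·CB·AA·BC·AA·BC
    A ↦ CB
    B ↦ BC
    C ↦ AA

A->CB, B->BC, C->AA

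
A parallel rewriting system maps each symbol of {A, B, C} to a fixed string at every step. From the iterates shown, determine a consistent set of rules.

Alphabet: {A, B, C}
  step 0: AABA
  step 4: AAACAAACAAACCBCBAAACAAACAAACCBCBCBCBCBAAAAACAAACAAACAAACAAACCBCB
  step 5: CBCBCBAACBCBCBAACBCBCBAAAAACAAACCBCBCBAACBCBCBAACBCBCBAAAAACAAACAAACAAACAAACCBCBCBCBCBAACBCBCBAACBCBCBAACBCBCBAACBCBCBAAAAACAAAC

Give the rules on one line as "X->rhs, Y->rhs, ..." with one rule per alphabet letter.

A->CB, B->AC, C->AA

  step 4 ⇒ step 5: AAACAAACAAACCBCBAAACAAACAAACCBCBCBCBCBAAAAACAAACAAACAAACAAACCBCB ⇒ CB·CB·CB·AA·CB·CB·CB·AA·CB·CB·CB·AA·AA·AC·AA·AC·CB·CB·CB·AA·CB·CB·CB·AA·CB·CB·CB·AA·AA·AC·AA·AC·AA·AC·AA·AC·AA·AC·CB·CB·CB·CB·CB·AA·CB·CB·CB·AA·CB·CB·CB·AA·CB·CB·CB·AA·CB·CB·CB·AA·AA·AC·AA·AC
    A ↦ CB
    B ↦ AC
    C ↦ AA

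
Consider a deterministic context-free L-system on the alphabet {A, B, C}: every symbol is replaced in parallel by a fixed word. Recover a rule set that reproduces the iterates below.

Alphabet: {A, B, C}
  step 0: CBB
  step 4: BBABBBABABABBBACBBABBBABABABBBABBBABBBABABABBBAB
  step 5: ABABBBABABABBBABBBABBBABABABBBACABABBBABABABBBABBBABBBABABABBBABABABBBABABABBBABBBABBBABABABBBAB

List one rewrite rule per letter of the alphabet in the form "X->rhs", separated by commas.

  step 4 ⇒ step 5: BBABBBABABABBBACBBABBBABABABBBABBBABBBABABABBBAB ⇒ AB·AB·BB·AB·AB·AB·BB·AB·BB·AB·BB·AB·AB·AB·BB·AC·AB·AB·BB·AB·AB·AB·BB·AB·BB·AB·BB·AB·AB·AB·BB·AB·AB·AB·BB·AB·AB·AB·BB·AB·BB·AB·BB·AB·AB·AB·BB·AB
    A ↦ BB
    B ↦ AB
    C ↦ AC

A->BB, B->AB, C->AC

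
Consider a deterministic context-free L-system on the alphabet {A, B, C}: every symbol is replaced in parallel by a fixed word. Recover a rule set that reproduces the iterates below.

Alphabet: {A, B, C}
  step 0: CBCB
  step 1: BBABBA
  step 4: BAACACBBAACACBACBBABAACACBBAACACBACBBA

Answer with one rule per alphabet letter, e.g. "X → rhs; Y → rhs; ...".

A->AC, B->BA, C->B

  step 0 ⇒ step 1: CBCB ⇒ B·BA·B·BA
    B ↦ BA
    C ↦ B
    A ↦ AC  (constrained at step 1)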